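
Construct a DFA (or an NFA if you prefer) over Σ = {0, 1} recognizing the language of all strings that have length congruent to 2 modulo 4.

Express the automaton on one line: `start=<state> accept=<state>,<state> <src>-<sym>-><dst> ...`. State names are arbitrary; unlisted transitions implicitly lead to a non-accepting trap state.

start=S0 accept=S2 S0-0->S1 S0-1->S1 S1-0->S2 S1-1->S2 S2-0->S3 S2-1->S3 S3-0->S0 S3-1->S0

Only the length mod 4 matters, so use a 4-cycle: from any state, every input symbol moves to the next state, wrapping S3 back to S0. Mark S2 accepting.
With 4 states:
        0   1  
>  S0   S1  S1 
   S1   S2  S2 
 * S2   S3  S3 
   S3   S0  S0 
(> = start, * = accepting)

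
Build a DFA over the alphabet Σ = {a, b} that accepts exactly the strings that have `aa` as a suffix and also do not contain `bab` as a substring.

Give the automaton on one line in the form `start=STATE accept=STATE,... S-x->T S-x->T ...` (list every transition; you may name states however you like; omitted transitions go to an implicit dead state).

start=S0 accept=S3 S0-a->S1 S0-b->S2 S1-a->S3 S1-b->S2 S2-a->S4 S2-b->S2 S3-a->S3 S3-b->S2 S4-a->S3 S4-b->S5 S5-a->S6 S5-b->S5 S6-a->S7 S6-b->S5 S7-a->S7 S7-b->S5

Run two small machines in parallel and take their product. The first has 3 states tracking how much of the suffix `aa` has currently been matched; the second has 4 states tracking partial matches of the forbidden pattern `bab`. A product state is a pair (one from each), accepting exactly when both do.
With 8 states:
        a   b  
>  S0   S1  S2 
   S1   S3  S2 
   S2   S4  S2 
 * S3   S3  S2 
   S4   S3  S5 
   S5   S6  S5 
   S6   S7  S5 
   S7   S7  S5 
(> = start, * = accepting)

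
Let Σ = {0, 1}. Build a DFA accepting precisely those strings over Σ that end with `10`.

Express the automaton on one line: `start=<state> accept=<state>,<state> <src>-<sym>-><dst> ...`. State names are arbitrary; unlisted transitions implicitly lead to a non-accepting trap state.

start=S0 accept=S2 S0-0->S0 S0-1->S1 S1-0->S2 S1-1->S1 S2-0->S0 S2-1->S1

Let each state record the length of the longest suffix of the input read so far that is also a prefix of `10`. S1 means the last symbol is `1`; S2 means the last 2 symbols are `10`. Accept only at S2, where the string currently ends in `10`.
A 3-state machine:
        0   1  
>  S0   S0  S1 
   S1   S2  S1 
 * S2   S0  S1 
(> = start, * = accepting)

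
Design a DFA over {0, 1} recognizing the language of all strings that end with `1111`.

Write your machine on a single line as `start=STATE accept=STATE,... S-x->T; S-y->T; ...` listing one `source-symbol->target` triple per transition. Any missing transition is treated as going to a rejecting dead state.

start=q0; accept=q4; q0-0->q0; q0-1->q1; q1-0->q0; q1-1->q2; q2-0->q0; q2-1->q3; q3-0->q0; q3-1->q4; q4-0->q0; q4-1->q4

Remember how much of `1111` the current input suffix matches. State q0 means no match yet; q1 means the last symbol is `1`; q2 means the last 2 symbols are `11`; q3 means the last 3 symbols are `111`; q4 means the last 4 symbols are `1111`. Only q4 accepts. On a mismatch, fall back to the longest proper suffix that is still a prefix of `1111`.
5 states suffice.
        0   1  
>  q0   q0  q1 
   q1   q0  q2 
   q2   q0  q3 
   q3   q0  q4 
 * q4   q0  q4 
(> = start, * = accepting)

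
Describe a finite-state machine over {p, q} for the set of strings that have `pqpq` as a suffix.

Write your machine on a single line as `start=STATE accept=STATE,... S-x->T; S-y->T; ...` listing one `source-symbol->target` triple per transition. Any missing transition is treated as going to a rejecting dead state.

start=A; accept=E; A-p->B; A-q->A; B-p->B; B-q->C; C-p->D; C-q->A; D-p->B; D-q->E; E-p->D; E-q->A

Let each state record the length of the longest suffix of the input read so far that is also a prefix of `pqpq`. B means the last symbol is `p`; C means the last 2 symbols are `pq`; D means the last 3 symbols are `pqp`; E means the last 4 symbols are `pqpq`. Accept only at E, where the string currently ends in `pqpq`.
With 5 states:
       p  q 
>  A   B  A 
   B   B  C 
   C   D  A 
   D   B  E 
 * E   D  A 
(> = start, * = accepting)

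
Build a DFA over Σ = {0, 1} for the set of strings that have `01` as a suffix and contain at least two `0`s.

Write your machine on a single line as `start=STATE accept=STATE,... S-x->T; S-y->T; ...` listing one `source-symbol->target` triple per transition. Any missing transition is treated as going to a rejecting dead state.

start=q0; accept=q5,q7; q0-0->q1; q0-1->q0; q1-0->q2; q1-1->q3; q2-0->q4; q2-1->q5; q3-0->q2; q3-1->q6; q4-0->q4; q4-1->q7; q5-0->q4; q5-1->q8; q6-0->q2; q6-1->q6; q7-0->q4; q7-1->q9; q8-0->q4; q8-1->q8; q9-0->q4; q9-1->q9

Build one automaton per condition and run them in lockstep. One (3 states) tracks how much of the suffix `01` has currently been matched; the other (4 states) tracks the count of `0`s, saturating at 3. Each combined state is a pair, one component from each; accept when both components accept.
        0   1  
>  q0   q1  q0 
   q1   q2  q3 
   q2   q4  q5 
   q3   q2  q6 
   q4   q4  q7 
 * q5   q4  q8 
   q6   q2  q6 
 * q7   q4  q9 
   q8   q4  q8 
   q9   q4  q9 
(> = start, * = accepting)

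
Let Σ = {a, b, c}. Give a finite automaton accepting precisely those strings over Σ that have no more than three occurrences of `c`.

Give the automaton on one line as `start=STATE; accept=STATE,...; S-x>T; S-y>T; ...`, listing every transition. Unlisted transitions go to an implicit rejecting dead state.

start=q0; accept=q0,q1,q2,q3; q0-a>q0; q0-b>q0; q0-c>q1; q1-a>q1; q1-b>q1; q1-c>q2; q2-a>q2; q2-b>q2; q2-c>q3; q3-a>q3; q3-b>q3; q3-c>q4; q4-a>q4; q4-b>q4; q4-c>q4

Count `c`s, saturating at 4: states q0 through q3 mean 0 through 3 `c`s seen; q4 means more than 3. Each `c` increments (capped at q4); other symbols loop. Accept from {q0, q1, q2, q3}.
With 5 states:
        a   b   c  
>* q0   q0  q0  q1 
 * q1   q1  q1  q2 
 * q2   q2  q2  q3 
 * q3   q3  q3  q4 
   q4   q4  q4  q4 
(> = start, * = accepting)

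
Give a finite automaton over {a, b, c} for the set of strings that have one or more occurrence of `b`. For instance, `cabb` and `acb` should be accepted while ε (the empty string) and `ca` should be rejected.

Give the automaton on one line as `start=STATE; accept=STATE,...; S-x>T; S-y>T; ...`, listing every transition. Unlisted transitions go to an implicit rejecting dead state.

start=q0; accept=q1,q2; q0-a>q0; q0-b>q1; q0-c>q0; q1-a>q1; q1-b>q2; q1-c>q1; q2-a>q2; q2-b>q2; q2-c>q2

Count `b`s, saturating at 2: state q0 means no `b` yet, q1 means one `b` seen, q2 means more than one. Each `b` increments (capped at q2); other symbols loop. Accept from {q1, q2}.
With 3 states:
        a   b   c  
>  q0   q0  q1  q0 
 * q1   q1  q2  q1 
 * q2   q2  q2  q2 
(> = start, * = accepting)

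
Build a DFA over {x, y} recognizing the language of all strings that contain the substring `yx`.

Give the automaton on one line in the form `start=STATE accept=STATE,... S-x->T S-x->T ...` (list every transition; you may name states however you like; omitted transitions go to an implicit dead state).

States S0..S1 record the length of the longest prefix of `yx` that matches the current input suffix. Reaching S2 means `yx` has been seen, and we stay there forever. Accept from S2.
With 3 states:
        x   y  
>  S0   S0  S1 
   S1   S2  S1 
 * S2   S2  S2 
(> = start, * = accepting)

start=S0 accept=S2 S0-x->S0 S0-y->S1 S1-x->S2 S1-y->S1 S2-x->S2 S2-y->S2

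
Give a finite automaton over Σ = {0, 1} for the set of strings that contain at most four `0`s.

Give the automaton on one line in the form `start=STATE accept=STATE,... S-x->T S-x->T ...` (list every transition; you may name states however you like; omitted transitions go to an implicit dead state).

Only the number of `0`s matters, and only up to 5. Make a chain s0 → s1 → s2 → s3 → s4 → s5 advanced by each `0` (with s5 absorbing); every other symbol self-loops. The accepting set is {s0, s1, s2, s3, s4}.
With 6 states:
        0   1  
>* s0   s1  s0 
 * s1   s2  s1 
 * s2   s3  s2 
 * s3   s4  s3 
 * s4   s5  s4 
   s5   s5  s5 
(> = start, * = accepting)

start=s0 accept=s0,s1,s2,s3,s4 s0-0->s1 s0-1->s0 s1-0->s2 s1-1->s1 s2-0->s3 s2-1->s2 s3-0->s4 s3-1->s3 s4-0->s5 s4-1->s4 s5-0->s5 s5-1->s5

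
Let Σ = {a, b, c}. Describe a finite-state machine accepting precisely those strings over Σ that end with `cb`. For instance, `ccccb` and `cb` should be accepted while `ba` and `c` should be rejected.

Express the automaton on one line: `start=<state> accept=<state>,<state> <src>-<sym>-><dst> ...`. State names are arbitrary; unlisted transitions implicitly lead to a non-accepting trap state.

Remember how much of `cb` the current input suffix matches. State s0 means no match yet; s1 means the last symbol is `c`; s2 means the last 2 symbols are `cb`. Only s2 accepts. On a mismatch, fall back to the longest proper suffix that is still a prefix of `cb`.
        a   b   c  
>  s0   s0  s0  s1 
   s1   s0  s2  s1 
 * s2   s0  s0  s1 
(> = start, * = accepting)

start=s0 accept=s2 s0-a->s0 s0-b->s0 s0-c->s1 s1-a->s0 s1-b->s2 s1-c->s1 s2-a->s0 s2-b->s0 s2-c->s1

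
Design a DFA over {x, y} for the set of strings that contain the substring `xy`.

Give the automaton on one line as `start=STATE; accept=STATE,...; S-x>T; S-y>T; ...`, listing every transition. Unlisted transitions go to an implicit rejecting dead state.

start=s0; accept=s2; s0-x>s1; s0-y>s0; s1-x>s1; s1-y>s2; s2-x>s2; s2-y>s2

States s0..s1 record the length of the longest prefix of `xy` that matches the current input suffix. Reaching s2 means `xy` has been seen, and we stay there forever. Accept from s2.
With 3 states:
        x   y  
>  s0   s1  s0 
   s1   s1  s2 
 * s2   s2  s2 
(> = start, * = accepting)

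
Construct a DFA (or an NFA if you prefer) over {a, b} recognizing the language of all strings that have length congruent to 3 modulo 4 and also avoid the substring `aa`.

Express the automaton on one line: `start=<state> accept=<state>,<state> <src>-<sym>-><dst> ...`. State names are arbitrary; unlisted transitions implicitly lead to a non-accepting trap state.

Run two small machines in parallel and take their product. One (4 states) tracks the input length modulo 4; the other (3 states) tracks partial matches of the forbidden pattern `aa`. Each combined state is a pair, one component from each; accept when both components accept.
12 states suffice.
          a    b  
>  q0     q1   q2 
   q1     q3   q4 
   q2     q5   q4 
   q3     q6   q6 
   q4     q7   q8 
   q5     q6   q8 
   q6     q9   q9 
 * q7     q9   q0 
 * q8    q10   q0 
   q9    q11  q11 
   q10   q11   q2 
   q11    q3   q3 
(> = start, * = accepting)

start=q0 accept=q7,q8 q0-a->q1 q0-b->q2 q1-a->q3 q1-b->q4 q2-a->q5 q2-b->q4 q3-a->q6 q3-b->q6 q4-a->q7 q4-b->q8 q5-a->q6 q5-b->q8 q6-a->q9 q6-b->q9 q7-a->q9 q7-b->q0 q8-a->q10 q8-b->q0 q9-a->q11 q9-b->q11 q10-a->q11 q10-b->q2 q11-a->q3 q11-b->q3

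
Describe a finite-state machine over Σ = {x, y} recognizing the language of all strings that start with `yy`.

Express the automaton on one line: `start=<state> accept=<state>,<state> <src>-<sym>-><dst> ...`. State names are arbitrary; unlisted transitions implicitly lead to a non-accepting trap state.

Walk along `yy` while the input agrees: from q0 take `y` to q1, and so on. Any deviation drops to the rejecting sink q3. Once q2 is reached the prefix is confirmed and every continuation is accepted.
4 states suffice.
        x   y  
>  q0   q3  q1 
   q1   q3  q2 
 * q2   q2  q2 
   q3   q3  q3 
(> = start, * = accepting)

start=q0 accept=q2 q0-x->q3 q0-y->q1 q1-x->q3 q1-y->q2 q2-x->q2 q2-y->q2 q3-x->q3 q3-y->q3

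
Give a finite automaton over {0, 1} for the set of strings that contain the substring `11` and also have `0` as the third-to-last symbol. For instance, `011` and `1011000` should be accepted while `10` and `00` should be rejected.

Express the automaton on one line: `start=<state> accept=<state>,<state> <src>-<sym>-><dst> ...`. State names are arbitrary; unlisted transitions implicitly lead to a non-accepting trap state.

Handle the two conditions separately and then intersect. One (3 states) tracks whether and how much of `11` has been seen; the other (15 states) tracks the last 3 symbols read. Each combined state is a pair, one component from each; accept when both components accept.
With 20 states:
       0  1 
>  A   B  C 
   B   D  E 
   C   F  G 
   D   H  I 
   E   J  K 
   F   L  M 
   G   N  O 
   H   H  I 
   I   J  K 
   J   L  M 
 * K   N  O 
   L   H  I 
   M   J  K 
   N   P  Q 
   O   N  O 
   P   R  S 
   Q   T  K 
 * R   R  S 
 * S   T  K 
 * T   P  Q 
(> = start, * = accepting)

start=A accept=K,R,S,T A-0->B A-1->C B-0->D B-1->E C-0->F C-1->G D-0->H D-1->I E-0->J E-1->K F-0->L F-1->M G-0->N G-1->O H-0->H H-1->I I-0->J I-1->K J-0->L J-1->M K-0->N K-1->O L-0->H L-1->I M-0->J M-1->K N-0->P N-1->Q O-0->N O-1->O P-0->R P-1->S Q-0->T Q-1->K R-0->R R-1->S S-0->T S-1->K T-0->P T-1->Q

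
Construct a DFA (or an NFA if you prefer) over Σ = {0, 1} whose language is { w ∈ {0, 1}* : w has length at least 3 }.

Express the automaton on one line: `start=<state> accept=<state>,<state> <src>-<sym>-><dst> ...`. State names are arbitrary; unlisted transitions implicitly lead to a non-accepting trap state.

start=s0 accept=s3,s4 s0-0->s1 s0-1->s1 s1-0->s2 s1-1->s2 s2-0->s3 s2-1->s3 s3-0->s4 s3-1->s4 s4-0->s4 s4-1->s4

We only need to distinguish lengths 0, 1, …, 3, and '>3'. Chain s0 → s1 → s2 → s3 → s4 on every symbol, with s4 looping. Accepting states: {s3, s4}.
        0   1  
>  s0   s1  s1 
   s1   s2  s2 
   s2   s3  s3 
 * s3   s4  s4 
 * s4   s4  s4 
(> = start, * = accepting)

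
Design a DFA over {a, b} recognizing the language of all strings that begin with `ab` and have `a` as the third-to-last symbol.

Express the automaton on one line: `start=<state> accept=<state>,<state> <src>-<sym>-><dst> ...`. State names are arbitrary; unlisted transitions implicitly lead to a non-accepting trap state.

start=q0 accept=q9,q10,q21,q22 q0-a->q1 q0-b->q2 q1-a->q3 q1-b->q4 q2-a->q5 q2-b->q6 q3-a->q7 q3-b->q8 q4-a->q9 q4-b->q10 q5-a->q11 q5-b->q12 q6-a->q13 q6-b->q14 q7-a->q7 q7-b->q8 q8-a->q15 q8-b->q16 q9-a->q17 q9-b->q18 q10-a->q19 q10-b->q20 q11-a->q7 q11-b->q8 q12-a->q15 q12-b->q16 q13-a->q11 q13-b->q12 q14-a->q13 q14-b->q14 q15-a->q11 q15-b->q12 q16-a->q13 q16-b->q14 q17-a->q21 q17-b->q22 q18-a->q9 q18-b->q10 q19-a->q17 q19-b->q18 q20-a->q19 q20-b->q20 q21-a->q21 q21-b->q22 q22-a->q9 q22-b->q10

Build one automaton per condition and run them in lockstep. One (4 states) tracks whether the input so far still matches the prefix `ab`; the other (15 states) tracks the last 3 symbols read. Each combined state is a pair, one component from each; accept when both components accept.
With 23 states:
          a    b  
>  q0     q1   q2 
   q1     q3   q4 
   q2     q5   q6 
   q3     q7   q8 
   q4     q9  q10 
   q5    q11  q12 
   q6    q13  q14 
   q7     q7   q8 
   q8    q15  q16 
 * q9    q17  q18 
 * q10   q19  q20 
   q11    q7   q8 
   q12   q15  q16 
   q13   q11  q12 
   q14   q13  q14 
   q15   q11  q12 
   q16   q13  q14 
   q17   q21  q22 
   q18    q9  q10 
   q19   q17  q18 
   q20   q19  q20 
 * q21   q21  q22 
 * q22    q9  q10 
(> = start, * = accepting)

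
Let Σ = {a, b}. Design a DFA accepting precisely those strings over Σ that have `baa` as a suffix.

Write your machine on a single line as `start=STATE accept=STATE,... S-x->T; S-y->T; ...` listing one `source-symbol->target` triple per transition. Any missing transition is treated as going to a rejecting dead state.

start=S0; accept=S3; S0-a->S0; S0-b->S1; S1-a->S2; S1-b->S1; S2-a->S3; S2-b->S1; S3-a->S0; S3-b->S1

Remember how much of `baa` the current input suffix matches. State S0 means no match yet; S1 means the last symbol is `b`; S2 means the last 2 symbols are `ba`; S3 means the last 3 symbols are `baa`. Only S3 accepts. On a mismatch, fall back to the longest proper suffix that is still a prefix of `baa`.
A 4-state machine:
        a   b  
>  S0   S0  S1 
   S1   S2  S1 
   S2   S3  S1 
 * S3   S0  S1 
(> = start, * = accepting)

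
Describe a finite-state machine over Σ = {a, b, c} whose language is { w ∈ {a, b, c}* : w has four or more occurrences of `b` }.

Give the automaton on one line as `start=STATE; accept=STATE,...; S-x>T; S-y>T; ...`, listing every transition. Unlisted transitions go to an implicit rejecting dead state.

Count `b`s, saturating at 5: states s0 through s4 mean 0 through 4 `b`s seen; s5 means more than 4. Each `b` increments (capped at s5); other symbols loop. Accept from {s4, s5}.
6 states suffice.
        a   b   c  
>  s0   s0  s1  s0 
   s1   s1  s2  s1 
   s2   s2  s3  s2 
   s3   s3  s4  s3 
 * s4   s4  s5  s4 
 * s5   s5  s5  s5 
(> = start, * = accepting)

start=s0; accept=s4,s5; s0-a>s0; s0-b>s1; s0-c>s0; s1-a>s1; s1-b>s2; s1-c>s1; s2-a>s2; s2-b>s3; s2-c>s2; s3-a>s3; s3-b>s4; s3-c>s3; s4-a>s4; s4-b>s5; s4-c>s4; s5-a>s5; s5-b>s5; s5-c>s5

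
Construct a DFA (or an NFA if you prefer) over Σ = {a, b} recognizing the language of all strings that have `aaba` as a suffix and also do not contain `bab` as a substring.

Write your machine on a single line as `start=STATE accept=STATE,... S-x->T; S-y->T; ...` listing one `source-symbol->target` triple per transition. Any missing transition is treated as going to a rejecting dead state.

start=s0; accept=s7; s0-a->s1; s0-b->s2; s1-a->s3; s1-b->s2; s2-a->s4; s2-b->s2; s3-a->s3; s3-b->s5; s4-a->s3; s4-b->s6; s5-a->s7; s5-b->s2; s6-a->s6; s6-b->s6; s7-a->s3; s7-b->s6

Build one automaton per condition and run them in lockstep. One (5 states) tracks how much of the suffix `aaba` has currently been matched; the other (4 states) tracks partial matches of the forbidden pattern `bab`. Each combined state is a pair, one component from each; accept when both components accept. Equivalent product states are then merged.
An 8-state machine:
        a   b  
>  s0   s1  s2 
   s1   s3  s2 
   s2   s4  s2 
   s3   s3  s5 
   s4   s3  s6 
   s5   s7  s2 
   s6   s6  s6 
 * s7   s3  s6 
(> = start, * = accepting)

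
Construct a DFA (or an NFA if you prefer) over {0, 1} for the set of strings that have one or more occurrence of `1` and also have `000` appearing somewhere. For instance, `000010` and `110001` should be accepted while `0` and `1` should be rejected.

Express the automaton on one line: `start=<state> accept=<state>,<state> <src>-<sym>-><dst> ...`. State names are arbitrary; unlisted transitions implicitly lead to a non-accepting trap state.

start=S0 accept=S9,S11 S0-0->S1 S0-1->S2 S1-0->S3 S1-1->S2 S2-0->S4 S2-1->S5 S3-0->S6 S3-1->S2 S4-0->S7 S4-1->S5 S5-0->S8 S5-1->S5 S6-0->S6 S6-1->S9 S7-0->S9 S7-1->S5 S8-0->S10 S8-1->S5 S9-0->S9 S9-1->S11 S10-0->S11 S10-1->S5 S11-0->S11 S11-1->S11

Run two small machines in parallel and take their product. One (3 states) tracks the count of `1`s, saturating at 2; the other (4 states) tracks whether and how much of `000` has been seen. Each combined state is a pair, one component from each; accept when both components accept.
With 12 states:
          0    1  
>  S0     S1   S2 
   S1     S3   S2 
   S2     S4   S5 
   S3     S6   S2 
   S4     S7   S5 
   S5     S8   S5 
   S6     S6   S9 
   S7     S9   S5 
   S8    S10   S5 
 * S9     S9  S11 
   S10   S11   S5 
 * S11   S11  S11 
(> = start, * = accepting)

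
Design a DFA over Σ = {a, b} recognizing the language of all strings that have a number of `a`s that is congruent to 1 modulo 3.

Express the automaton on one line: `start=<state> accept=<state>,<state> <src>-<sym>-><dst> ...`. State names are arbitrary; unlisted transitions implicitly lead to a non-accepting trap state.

Keep the running count of `a`s modulo 3: each `a` advances along the cycle q0 → q1 → q2 → q0 while other symbols loop. Accept at q1.
With 3 states:
        a   b  
>  q0   q1  q0 
 * q1   q2  q1 
   q2   q0  q2 
(> = start, * = accepting)

start=q0 accept=q1 q0-a->q1 q0-b->q0 q1-a->q2 q1-b->q1 q2-a->q0 q2-b->q2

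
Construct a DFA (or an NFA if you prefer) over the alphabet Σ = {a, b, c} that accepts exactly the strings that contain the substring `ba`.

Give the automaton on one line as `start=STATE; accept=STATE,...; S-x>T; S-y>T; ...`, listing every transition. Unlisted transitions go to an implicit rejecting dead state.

Track how much of `ba` has been matched so far: state S0 is no progress, S2 is the absorbing accept state reached once `ba` has occurred. Intermediate states record partial matches; on a mismatch, fall back to the longest reusable overlap.
A 3-state machine:
        a   b   c  
>  S0   S0  S1  S0 
   S1   S2  S1  S0 
 * S2   S2  S2  S2 
(> = start, * = accepting)

start=S0; accept=S2; S0-a>S0; S0-b>S1; S0-c>S0; S1-a>S2; S1-b>S1; S1-c>S0; S2-a>S2; S2-b>S2; S2-c>S2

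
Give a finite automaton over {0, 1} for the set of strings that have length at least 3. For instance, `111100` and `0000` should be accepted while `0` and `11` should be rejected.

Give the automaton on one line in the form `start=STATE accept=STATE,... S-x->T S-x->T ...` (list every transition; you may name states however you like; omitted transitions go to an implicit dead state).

Count input length up to 4: every symbol moves from q0 toward q4, which means 'more than 3' and absorbs. Accept from {q3, q4}.
A 5-state machine:
        0   1  
>  q0   q1  q1 
   q1   q2  q2 
   q2   q3  q3 
 * q3   q4  q4 
 * q4   q4  q4 
(> = start, * = accepting)

start=q0 accept=q3,q4 q0-0->q1 q0-1->q1 q1-0->q2 q1-1->q2 q2-0->q3 q2-1->q3 q3-0->q4 q3-1->q4 q4-0->q4 q4-1->q4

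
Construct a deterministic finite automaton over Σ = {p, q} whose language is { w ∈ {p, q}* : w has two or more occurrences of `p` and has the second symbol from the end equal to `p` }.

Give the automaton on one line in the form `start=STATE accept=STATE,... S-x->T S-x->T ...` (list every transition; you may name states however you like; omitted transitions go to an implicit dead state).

start=S0 accept=S2,S4 S0-p->S1 S0-q->S0 S1-p->S2 S1-q->S3 S2-p->S2 S2-q->S4 S3-p->S5 S3-q->S3 S4-p->S5 S4-q->S3 S5-p->S2 S5-q->S4

Handle the two conditions separately and then intersect. One (4 states) tracks the count of `p`s, saturating at 3; the other (7 states) tracks the last 2 symbols read. Each combined state is a pair, one component from each; accept when both components accept. Minimizing collapses redundant product states.
6 states suffice.
        p   q  
>  S0   S1  S0 
   S1   S2  S3 
 * S2   S2  S4 
   S3   S5  S3 
 * S4   S5  S3 
   S5   S2  S4 
(> = start, * = accepting)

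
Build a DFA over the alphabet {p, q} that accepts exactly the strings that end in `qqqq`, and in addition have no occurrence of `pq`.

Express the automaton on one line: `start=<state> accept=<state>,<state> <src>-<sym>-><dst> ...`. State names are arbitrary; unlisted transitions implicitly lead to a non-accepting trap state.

start=s0 accept=s5 s0-p->s1 s0-q->s2 s1-p->s1 s1-q->s1 s2-p->s1 s2-q->s3 s3-p->s1 s3-q->s4 s4-p->s1 s4-q->s5 s5-p->s1 s5-q->s5

Run two small machines in parallel and take their product. The first has 5 states tracking how much of the suffix `qqqq` has currently been matched; the second has 3 states tracking partial matches of the forbidden pattern `pq`. A product state is a pair (one from each), accepting exactly when both do. Minimizing collapses redundant product states.
With 6 states:
        p   q  
>  s0   s1  s2 
   s1   s1  s1 
   s2   s1  s3 
   s3   s1  s4 
   s4   s1  s5 
 * s5   s1  s5 
(> = start, * = accepting)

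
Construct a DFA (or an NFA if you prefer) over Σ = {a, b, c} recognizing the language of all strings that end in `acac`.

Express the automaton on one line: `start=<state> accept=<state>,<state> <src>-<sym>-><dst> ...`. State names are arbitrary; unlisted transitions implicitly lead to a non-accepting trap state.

Let each state record the length of the longest suffix of the input read so far that is also a prefix of `acac`. S1 means the last symbol is `a`; S2 means the last 2 symbols are `ac`; S3 means the last 3 symbols are `aca`; S4 means the last 4 symbols are `acac`. Accept only at S4, where the string currently ends in `acac`.
With 5 states:
        a   b   c  
>  S0   S1  S0  S0 
   S1   S1  S0  S2 
   S2   S3  S0  S0 
   S3   S1  S0  S4 
 * S4   S3  S0  S0 
(> = start, * = accepting)

start=S0 accept=S4 S0-a->S1 S0-b->S0 S0-c->S0 S1-a->S1 S1-b->S0 S1-c->S2 S2-a->S3 S2-b->S0 S2-c->S0 S3-a->S1 S3-b->S0 S3-c->S4 S4-a->S3 S4-b->S0 S4-c->S0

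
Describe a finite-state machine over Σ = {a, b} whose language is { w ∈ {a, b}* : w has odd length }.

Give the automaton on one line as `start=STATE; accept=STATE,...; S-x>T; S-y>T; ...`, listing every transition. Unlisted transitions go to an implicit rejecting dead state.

Only the length mod 2 matters, so use a 2-cycle: from any state, every input symbol moves to the next state, wrapping s1 back to s0. Mark s1 accepting.
        a   b  
>  s0   s1  s1 
 * s1   s0  s0 
(> = start, * = accepting)

start=s0; accept=s1; s0-a>s1; s0-b>s1; s1-a>s0; s1-b>s0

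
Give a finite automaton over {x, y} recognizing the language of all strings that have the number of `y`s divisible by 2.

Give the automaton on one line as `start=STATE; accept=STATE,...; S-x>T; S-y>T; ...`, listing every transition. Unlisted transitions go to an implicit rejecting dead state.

The only thing that matters is how many `y`s have appeared, reduced mod 2. Use one state per residue: A for 0, …, B for 1. Reading `y` moves to the next residue; anything else stays put. A is accepting.
With 2 states:
       x  y 
>* A   A  B 
   B   B  A 
(> = start, * = accepting)

start=A; accept=A; A-x>A; A-y>B; B-x>B; B-y>A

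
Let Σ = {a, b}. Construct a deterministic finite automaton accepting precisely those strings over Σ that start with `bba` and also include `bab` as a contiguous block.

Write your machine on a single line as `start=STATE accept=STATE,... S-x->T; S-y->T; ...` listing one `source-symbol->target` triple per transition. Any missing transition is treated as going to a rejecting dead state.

Build one automaton per condition and run them in lockstep. The first has 5 states tracking whether the input so far still matches the prefix `bba`; the second has 4 states tracking whether and how much of `bab` has been seen. A product state is a pair (one from each), accepting exactly when both do.
          a    b  
>  q0     q1   q2 
   q1     q1   q3 
   q2     q4   q5 
   q3     q4   q3 
   q4     q1   q6 
   q5     q7   q3 
   q6     q6   q6 
   q7     q8   q9 
   q8     q8  q10 
 * q9     q9   q9 
   q10    q7  q10 
(> = start, * = accepting)

start=q0; accept=q9; q0-a->q1; q0-b->q2; q1-a->q1; q1-b->q3; q2-a->q4; q2-b->q5; q3-a->q4; q3-b->q3; q4-a->q1; q4-b->q6; q5-a->q7; q5-b->q3; q6-a->q6; q6-b->q6; q7-a->q8; q7-b->q9; q8-a->q8; q8-b->q10; q9-a->q9; q9-b->q9; q10-a->q7; q10-b->q10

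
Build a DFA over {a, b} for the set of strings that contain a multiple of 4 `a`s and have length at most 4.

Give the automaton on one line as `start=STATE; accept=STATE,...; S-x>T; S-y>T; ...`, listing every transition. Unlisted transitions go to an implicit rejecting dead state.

start=q0; accept=q0,q2,q5,q7,q8; q0-a>q1; q0-b>q2; q1-a>q3; q1-b>q4; q2-a>q4; q2-b>q5; q3-a>q6; q3-b>q4; q4-a>q4; q4-b>q4; q5-a>q4; q5-b>q7; q6-a>q8; q6-b>q4; q7-a>q4; q7-b>q8; q8-a>q4; q8-b>q4

Run two small machines in parallel and take their product. One (4 states) tracks the count of `a`s modulo 4; the other (6 states) tracks the input length, saturating at 5. Each combined state is a pair, one component from each; accept when both components accept. Equivalent product states are then merged.
9 states suffice.
        a   b  
>* q0   q1  q2 
   q1   q3  q4 
 * q2   q4  q5 
   q3   q6  q4 
   q4   q4  q4 
 * q5   q4  q7 
   q6   q8  q4 
 * q7   q4  q8 
 * q8   q4  q4 
(> = start, * = accepting)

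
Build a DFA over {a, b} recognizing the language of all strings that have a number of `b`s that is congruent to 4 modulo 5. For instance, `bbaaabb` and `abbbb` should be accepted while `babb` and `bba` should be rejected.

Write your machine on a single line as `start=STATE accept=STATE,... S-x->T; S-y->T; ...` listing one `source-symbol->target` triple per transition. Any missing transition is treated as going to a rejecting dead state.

The only thing that matters is how many `b`s have appeared, reduced mod 5. Use one state per residue: S0 for 0, …, S4 for 4. Reading `b` moves to the next residue; anything else stays put. S4 is accepting.
        a   b  
>  S0   S0  S1 
   S1   S1  S2 
   S2   S2  S3 
   S3   S3  S4 
 * S4   S4  S0 
(> = start, * = accepting)

start=S0; accept=S4; S0-a->S0; S0-b->S1; S1-a->S1; S1-b->S2; S2-a->S2; S2-b->S3; S3-a->S3; S3-b->S4; S4-a->S4; S4-b->S0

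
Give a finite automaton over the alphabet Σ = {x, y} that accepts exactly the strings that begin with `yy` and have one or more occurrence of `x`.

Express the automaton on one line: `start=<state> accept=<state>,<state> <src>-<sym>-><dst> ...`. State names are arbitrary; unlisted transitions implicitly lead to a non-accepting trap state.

start=s0 accept=s5,s6 s0-x->s1 s0-y->s2 s1-x->s3 s1-y->s1 s2-x->s1 s2-y->s4 s3-x->s3 s3-y->s3 s4-x->s5 s4-y->s4 s5-x->s6 s5-y->s5 s6-x->s6 s6-y->s6

Build one automaton per condition and run them in lockstep. One (4 states) tracks whether the input so far still matches the prefix `yy`; the other (3 states) tracks the count of `x`s, saturating at 2. Each combined state is a pair, one component from each; accept when both components accept.
A 7-state machine:
        x   y  
>  s0   s1  s2 
   s1   s3  s1 
   s2   s1  s4 
   s3   s3  s3 
   s4   s5  s4 
 * s5   s6  s5 
 * s6   s6  s6 
(> = start, * = accepting)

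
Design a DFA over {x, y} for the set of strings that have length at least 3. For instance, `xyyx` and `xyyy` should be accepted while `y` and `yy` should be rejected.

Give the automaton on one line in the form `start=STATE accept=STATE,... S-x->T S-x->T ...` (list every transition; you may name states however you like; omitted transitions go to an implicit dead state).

start=q0 accept=q3,q4 q0-x->q1 q0-y->q1 q1-x->q2 q1-y->q2 q2-x->q3 q2-y->q3 q3-x->q4 q3-y->q4 q4-x->q4 q4-y->q4

We only need to distinguish lengths 0, 1, …, 3, and '>3'. Chain q0 → q1 → q2 → q3 → q4 on every symbol, with q4 looping. Accepting states: {q3, q4}.
5 states suffice.
        x   y  
>  q0   q1  q1 
   q1   q2  q2 
   q2   q3  q3 
 * q3   q4  q4 
 * q4   q4  q4 
(> = start, * = accepting)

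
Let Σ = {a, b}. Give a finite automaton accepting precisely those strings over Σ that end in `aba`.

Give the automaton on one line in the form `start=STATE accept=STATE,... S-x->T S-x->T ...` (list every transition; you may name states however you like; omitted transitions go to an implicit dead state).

Let each state record the length of the longest suffix of the input read so far that is also a prefix of `aba`. q1 means the last symbol is `a`; q2 means the last 2 symbols are `ab`; q3 means the last 3 symbols are `aba`. Accept only at q3, where the string currently ends in `aba`.
4 states suffice.
        a   b  
>  q0   q1  q0 
   q1   q1  q2 
   q2   q3  q0 
 * q3   q1  q2 
(> = start, * = accepting)

start=q0 accept=q3 q0-a->q1 q0-b->q0 q1-a->q1 q1-b->q2 q2-a->q3 q2-b->q0 q3-a->q1 q3-b->q2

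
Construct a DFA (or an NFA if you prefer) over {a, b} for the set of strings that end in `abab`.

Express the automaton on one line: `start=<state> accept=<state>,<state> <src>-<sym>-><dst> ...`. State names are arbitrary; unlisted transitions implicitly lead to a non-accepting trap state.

Remember how much of `abab` the current input suffix matches. State q0 means no match yet; q1 means the last symbol is `a`; q2 means the last 2 symbols are `ab`; q3 means the last 3 symbols are `aba`; q4 means the last 4 symbols are `abab`. Only q4 accepts. On a mismatch, fall back to the longest proper suffix that is still a prefix of `abab`.
With 5 states:
        a   b  
>  q0   q1  q0 
   q1   q1  q2 
   q2   q3  q0 
   q3   q1  q4 
 * q4   q3  q0 
(> = start, * = accepting)

start=q0 accept=q4 q0-a->q1 q0-b->q0 q1-a->q1 q1-b->q2 q2-a->q3 q2-b->q0 q3-a->q1 q3-b->q4 q4-a->q3 q4-b->q0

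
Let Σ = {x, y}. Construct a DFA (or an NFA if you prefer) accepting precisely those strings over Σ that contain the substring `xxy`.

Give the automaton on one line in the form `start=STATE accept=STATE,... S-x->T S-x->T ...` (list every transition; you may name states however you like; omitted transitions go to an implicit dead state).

States q0..q2 record the length of the longest prefix of `xxy` that matches the current input suffix. Reaching q3 means `xxy` has been seen, and we stay there forever. Accept from q3.
4 states suffice.
        x   y  
>  q0   q1  q0 
   q1   q2  q0 
   q2   q2  q3 
 * q3   q3  q3 
(> = start, * = accepting)

start=q0 accept=q3 q0-x->q1 q0-y->q0 q1-x->q2 q1-y->q0 q2-x->q2 q2-y->q3 q3-x->q3 q3-y->q3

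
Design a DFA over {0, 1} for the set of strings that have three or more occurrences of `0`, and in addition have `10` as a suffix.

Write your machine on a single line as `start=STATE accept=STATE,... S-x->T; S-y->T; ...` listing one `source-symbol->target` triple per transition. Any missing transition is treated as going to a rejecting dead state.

start=S0; accept=S11,S13; S0-0->S1; S0-1->S2; S1-0->S3; S1-1->S4; S2-0->S5; S2-1->S2; S3-0->S6; S3-1->S7; S4-0->S8; S4-1->S4; S5-0->S3; S5-1->S4; S6-0->S9; S6-1->S10; S7-0->S11; S7-1->S7; S8-0->S6; S8-1->S7; S9-0->S9; S9-1->S12; S10-0->S13; S10-1->S10; S11-0->S9; S11-1->S10; S12-0->S13; S12-1->S12; S13-0->S9; S13-1->S12

Run two small machines in parallel and take their product. The first has 5 states tracking the count of `0`s, saturating at 4; the second has 3 states tracking how much of the suffix `10` has currently been matched. A product state is a pair (one from each), accepting exactly when both do.
14 states suffice.
          0    1  
>  S0     S1   S2 
   S1     S3   S4 
   S2     S5   S2 
   S3     S6   S7 
   S4     S8   S4 
   S5     S3   S4 
   S6     S9  S10 
   S7    S11   S7 
   S8     S6   S7 
   S9     S9  S12 
   S10   S13  S10 
 * S11    S9  S10 
   S12   S13  S12 
 * S13    S9  S12 
(> = start, * = accepting)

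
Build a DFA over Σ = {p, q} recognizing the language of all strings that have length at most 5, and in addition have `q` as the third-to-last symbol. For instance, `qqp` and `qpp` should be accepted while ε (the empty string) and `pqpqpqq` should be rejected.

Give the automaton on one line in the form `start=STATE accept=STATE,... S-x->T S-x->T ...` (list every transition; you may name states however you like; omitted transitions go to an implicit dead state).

Handle the two conditions separately and then intersect. The first has 7 states tracking the input length, saturating at 6; the second has 15 states tracking the last 3 symbols read. A product state is a pair (one from each), accepting exactly when both do. After merging equivalent states the machine shrinks.
With 15 states:
          p    q  
>  S0     S1   S2 
   S1     S3   S4 
   S2     S5   S6 
   S3     S7   S8 
   S4     S9  S10 
   S5    S11  S12 
   S6    S13  S14 
   S7     S7   S7 
   S8     S9   S9 
   S9    S11  S11 
   S10   S13  S13 
 * S11    S7   S7 
 * S12    S9   S9 
 * S13   S11  S11 
 * S14   S13  S13 
(> = start, * = accepting)

start=S0 accept=S11,S12,S13,S14 S0-p->S1 S0-q->S2 S1-p->S3 S1-q->S4 S2-p->S5 S2-q->S6 S3-p->S7 S3-q->S8 S4-p->S9 S4-q->S10 S5-p->S11 S5-q->S12 S6-p->S13 S6-q->S14 S7-p->S7 S7-q->S7 S8-p->S9 S8-q->S9 S9-p->S11 S9-q->S11 S10-p->S13 S10-q->S13 S11-p->S7 S11-q->S7 S12-p->S9 S12-q->S9 S13-p->S11 S13-q->S11 S14-p->S13 S14-q->S13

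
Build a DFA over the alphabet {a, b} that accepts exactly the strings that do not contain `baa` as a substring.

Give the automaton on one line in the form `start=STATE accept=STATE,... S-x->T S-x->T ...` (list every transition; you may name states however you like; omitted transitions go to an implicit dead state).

start=q0 accept=q0,q1,q2 q0-a->q0 q0-b->q1 q1-a->q2 q1-b->q1 q2-a->q3 q2-b->q1 q3-a->q3 q3-b->q3

This is the complement of 'contains `baa`'. Use the same substring-matching states — q0 through q3 holding how much of `baa` has just been matched — but flip the accepting set: everything except the trap q3 accepts.
A 4-state machine:
        a   b  
>* q0   q0  q1 
 * q1   q2  q1 
 * q2   q3  q1 
   q3   q3  q3 
(> = start, * = accepting)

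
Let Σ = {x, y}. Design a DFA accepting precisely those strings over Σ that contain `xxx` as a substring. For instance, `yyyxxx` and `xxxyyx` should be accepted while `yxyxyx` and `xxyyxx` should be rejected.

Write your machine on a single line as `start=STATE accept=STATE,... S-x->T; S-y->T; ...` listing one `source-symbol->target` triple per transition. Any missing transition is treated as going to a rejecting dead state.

States A..C record the length of the longest prefix of `xxx` that matches the current input suffix. Reaching D means `xxx` has been seen, and we stay there forever. Accept from D.
With 4 states:
       x  y 
>  A   B  A 
   B   C  A 
   C   D  A 
 * D   D  D 
(> = start, * = accepting)

start=A; accept=D; A-x->B; A-y->A; B-x->C; B-y->A; C-x->D; C-y->A; D-x->D; D-y->D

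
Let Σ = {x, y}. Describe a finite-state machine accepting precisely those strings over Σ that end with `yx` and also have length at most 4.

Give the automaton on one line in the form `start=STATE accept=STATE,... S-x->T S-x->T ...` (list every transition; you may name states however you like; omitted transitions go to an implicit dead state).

start=s0 accept=s5,s8,s11 s0-x->s1 s0-y->s2 s1-x->s3 s1-y->s4 s2-x->s5 s2-y->s4 s3-x->s6 s3-y->s7 s4-x->s8 s4-y->s7 s5-x->s6 s5-y->s7 s6-x->s9 s6-y->s10 s7-x->s11 s7-y->s10 s8-x->s9 s8-y->s10 s9-x->s12 s9-y->s13 s10-x->s14 s10-y->s13 s11-x->s12 s11-y->s13 s12-x->s12 s12-y->s13 s13-x->s14 s13-y->s13 s14-x->s12 s14-y->s13

Handle the two conditions separately and then intersect. The first has 3 states tracking how much of the suffix `yx` has currently been matched; the second has 6 states tracking the input length, saturating at 5. A product state is a pair (one from each), accepting exactly when both do.
With 15 states:
          x    y  
>  s0     s1   s2 
   s1     s3   s4 
   s2     s5   s4 
   s3     s6   s7 
   s4     s8   s7 
 * s5     s6   s7 
   s6     s9  s10 
   s7    s11  s10 
 * s8     s9  s10 
   s9    s12  s13 
   s10   s14  s13 
 * s11   s12  s13 
   s12   s12  s13 
   s13   s14  s13 
   s14   s12  s13 
(> = start, * = accepting)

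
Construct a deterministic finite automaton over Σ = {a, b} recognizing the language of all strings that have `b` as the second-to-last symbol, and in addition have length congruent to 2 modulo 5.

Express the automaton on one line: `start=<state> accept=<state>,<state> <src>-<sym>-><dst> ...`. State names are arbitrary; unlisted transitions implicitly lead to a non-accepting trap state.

start=q0 accept=q5,q6 q0-a->q1 q0-b->q2 q1-a->q3 q1-b->q4 q2-a->q5 q2-b->q6 q3-a->q7 q3-b->q8 q4-a->q9 q4-b->q10 q5-a->q7 q5-b->q8 q6-a->q9 q6-b->q10 q7-a->q11 q7-b->q12 q8-a->q13 q8-b->q14 q9-a->q11 q9-b->q12 q10-a->q13 q10-b->q14 q11-a->q15 q11-b->q16 q12-a->q17 q12-b->q18 q13-a->q15 q13-b->q16 q14-a->q17 q14-b->q18 q15-a->q19 q15-b->q20 q16-a->q21 q16-b->q22 q17-a->q19 q17-b->q20 q18-a->q21 q18-b->q22 q19-a->q3 q19-b->q4 q20-a->q5 q20-b->q6 q21-a->q3 q21-b->q4 q22-a->q5 q22-b->q6

Run two small machines in parallel and take their product. One (7 states) tracks the last 2 symbols read; the other (5 states) tracks the input length modulo 5. Each combined state is a pair, one component from each; accept when both components accept.
23 states suffice.
          a    b  
>  q0     q1   q2 
   q1     q3   q4 
   q2     q5   q6 
   q3     q7   q8 
   q4     q9  q10 
 * q5     q7   q8 
 * q6     q9  q10 
   q7    q11  q12 
   q8    q13  q14 
   q9    q11  q12 
   q10   q13  q14 
   q11   q15  q16 
   q12   q17  q18 
   q13   q15  q16 
   q14   q17  q18 
   q15   q19  q20 
   q16   q21  q22 
   q17   q19  q20 
   q18   q21  q22 
   q19    q3   q4 
   q20    q5   q6 
   q21    q3   q4 
   q22    q5   q6 
(> = start, * = accepting)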